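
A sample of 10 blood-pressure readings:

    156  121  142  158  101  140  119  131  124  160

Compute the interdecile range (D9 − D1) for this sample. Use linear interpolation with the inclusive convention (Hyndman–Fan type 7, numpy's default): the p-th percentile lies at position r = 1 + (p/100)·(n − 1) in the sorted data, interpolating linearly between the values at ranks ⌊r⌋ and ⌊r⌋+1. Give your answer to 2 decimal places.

41.00

Sorted: 101, 119, 121, 124, 131, 140, 142, 156, 158, 160.
n = 10.
P10: r = 1.9; ranks 1–2 are 101, 119; interpolating gives 117.2.
P90: r = 9.1; ranks 9–10 are 158, 160; interpolating gives 158.2.
Difference: 158.2 − 117.2 = 41.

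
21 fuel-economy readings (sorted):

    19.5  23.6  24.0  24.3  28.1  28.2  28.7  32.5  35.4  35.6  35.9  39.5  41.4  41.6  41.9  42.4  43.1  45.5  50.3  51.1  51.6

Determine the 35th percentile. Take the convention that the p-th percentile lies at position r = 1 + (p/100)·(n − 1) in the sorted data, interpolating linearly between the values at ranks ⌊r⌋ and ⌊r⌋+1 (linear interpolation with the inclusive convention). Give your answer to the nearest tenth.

32.5

n = 21.
r = 1 + (35/100)·(21 − 1) = 1 + 7 = 8.
r is an integer, so P35 is the value at rank 8: 32.5.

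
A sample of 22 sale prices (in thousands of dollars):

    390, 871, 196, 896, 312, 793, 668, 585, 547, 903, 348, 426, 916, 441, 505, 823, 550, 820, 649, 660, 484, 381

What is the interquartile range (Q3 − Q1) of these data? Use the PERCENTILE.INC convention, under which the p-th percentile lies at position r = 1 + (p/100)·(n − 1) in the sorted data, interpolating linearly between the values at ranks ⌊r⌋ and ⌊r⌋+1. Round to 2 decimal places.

Sorted: 196, 312, 348, 381, 390, 426, 441, 484, 505, 547, 550, 585, 649, 660, 668, 793, 820, 823, 871, 896, 903, 916.
n = 22.
P25: r = 6.25; ranks 6–7 are 426, 441; interpolating gives 429.75.
P75: r = 16.75; ranks 16–17 are 793, 820; interpolating gives 813.25.
Difference: 813.25 − 429.75 = 383.5.

383.50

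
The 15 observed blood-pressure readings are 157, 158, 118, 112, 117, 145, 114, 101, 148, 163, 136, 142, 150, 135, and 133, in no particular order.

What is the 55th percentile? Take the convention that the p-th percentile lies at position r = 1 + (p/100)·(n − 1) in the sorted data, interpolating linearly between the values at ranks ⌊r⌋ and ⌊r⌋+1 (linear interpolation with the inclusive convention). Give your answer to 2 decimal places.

Sorted: 101, 112, 114, 117, 118, 133, 135, 136, 142, 145, 148, 150, 157, 158, 163.
n = 15.
r = 1 + (55/100)·(15 − 1) = 1 + 7.7 = 8.7.
Rank 8 is 136 and rank 9 is 142.
Interpolate: 136 + 0.7·(142 − 136) = 136 + 0.7·6 = 140.2.

140.20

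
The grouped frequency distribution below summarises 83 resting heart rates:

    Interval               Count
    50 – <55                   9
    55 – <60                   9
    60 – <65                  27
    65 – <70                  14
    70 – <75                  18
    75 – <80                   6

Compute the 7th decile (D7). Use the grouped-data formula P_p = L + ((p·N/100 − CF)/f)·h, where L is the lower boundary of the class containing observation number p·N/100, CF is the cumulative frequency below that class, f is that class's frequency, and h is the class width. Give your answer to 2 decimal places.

69.68

N = 83; target position k = 70/100 · 83 = 58.1.
Cumulative frequencies: 9, 18, 45, 59, 77, 83.
Observation 58.1 falls in the class 65 – <70.
L = 65, CF = 45, f = 14, h = 5.
P70 = 65 + ((58.1 − 45)/14)·5 = 65 + 4.67857 = 69.6786.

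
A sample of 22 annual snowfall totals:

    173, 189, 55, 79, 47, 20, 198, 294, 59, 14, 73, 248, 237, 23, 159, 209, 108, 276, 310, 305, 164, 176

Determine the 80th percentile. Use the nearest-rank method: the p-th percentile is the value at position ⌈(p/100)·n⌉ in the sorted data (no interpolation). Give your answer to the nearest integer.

248

Sorted: 14, 20, 23, 47, 55, 59, 73, 79, 108, 159, 164, 173, 176, 189, 198, 209, 237, 248, 276, 294, 305, 310.
n = 22.
Position = ⌈80/100 · 22⌉ = ⌈17.6⌉ = 18.
The value at rank 18 is 248.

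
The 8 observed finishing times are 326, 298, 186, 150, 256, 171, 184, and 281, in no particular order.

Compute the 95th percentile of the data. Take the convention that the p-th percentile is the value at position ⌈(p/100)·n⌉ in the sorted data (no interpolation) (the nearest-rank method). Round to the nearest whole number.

326

Sorted: 150, 171, 184, 186, 256, 281, 298, 326.
n = 8.
Position = ⌈95/100 · 8⌉ = ⌈7.6⌉ = 8.
The value at rank 8 is 326.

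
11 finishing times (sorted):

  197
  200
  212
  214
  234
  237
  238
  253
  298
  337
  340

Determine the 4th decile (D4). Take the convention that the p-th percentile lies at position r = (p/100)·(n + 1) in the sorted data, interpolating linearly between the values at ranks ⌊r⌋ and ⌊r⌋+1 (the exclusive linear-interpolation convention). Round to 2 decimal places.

n = 11.
r = (40/100)·(11 + 1) = 4.8.
Rank 4 is 214 and rank 5 is 234.
Interpolate: 214 + 0.8·(234 − 214) = 214 + 0.8·20 = 230.

230.00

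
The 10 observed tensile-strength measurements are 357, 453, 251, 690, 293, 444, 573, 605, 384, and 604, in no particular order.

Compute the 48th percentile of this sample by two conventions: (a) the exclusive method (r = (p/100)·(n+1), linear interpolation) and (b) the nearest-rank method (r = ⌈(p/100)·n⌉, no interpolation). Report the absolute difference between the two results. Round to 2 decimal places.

Sorted: 251, 293, 357, 384, 444, 453, 573, 604, 605, 690.
n = 10.
(a) r = 5.28; between ranks 5 (444) and 6 (453): 446.52.
(b) the nearest-rank method: rank 5 → 444.
|446.52 − 444| = 2.52.

2.52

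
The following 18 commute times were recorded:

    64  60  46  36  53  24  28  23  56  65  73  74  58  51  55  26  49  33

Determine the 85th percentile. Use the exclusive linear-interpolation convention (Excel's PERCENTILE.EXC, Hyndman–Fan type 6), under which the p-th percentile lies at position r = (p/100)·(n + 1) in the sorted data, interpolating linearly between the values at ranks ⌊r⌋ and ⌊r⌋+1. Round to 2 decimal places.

Sorted: 23, 24, 26, 28, 33, 36, 46, 49, 51, 53, 55, 56, 58, 60, 64, 65, 73, 74.
n = 18.
r = (85/100)·(18 + 1) = 16.15.
Rank 16 is 65 and rank 17 is 73.
Interpolate: 65 + 0.15·(73 − 65) = 65 + 0.15·8 = 66.2.

66.20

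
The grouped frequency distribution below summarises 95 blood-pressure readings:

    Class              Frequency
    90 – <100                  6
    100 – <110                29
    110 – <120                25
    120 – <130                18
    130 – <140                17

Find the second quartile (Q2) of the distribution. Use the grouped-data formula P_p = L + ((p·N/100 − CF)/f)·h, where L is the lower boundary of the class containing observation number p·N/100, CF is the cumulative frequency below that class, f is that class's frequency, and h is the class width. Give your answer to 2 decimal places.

115.00

N = 95; target position k = 50/100 · 95 = 47.5.
Cumulative frequencies: 6, 35, 60, 78, 95.
Observation 47.5 falls in the class 110 – <120.
L = 110, CF = 35, f = 25, h = 10.
P50 = 110 + ((47.5 − 35)/25)·10 = 110 + 5 = 115.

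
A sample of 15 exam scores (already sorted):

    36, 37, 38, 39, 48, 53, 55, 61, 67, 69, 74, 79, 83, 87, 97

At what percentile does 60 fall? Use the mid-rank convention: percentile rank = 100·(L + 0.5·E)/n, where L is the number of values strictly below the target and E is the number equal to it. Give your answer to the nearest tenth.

46.7

Count below 60: L = 7; count equal: E = 0; n = 15.
Percentile rank = 100·(7 + 0.5·0)/15 = 100·7/15 = 46.67.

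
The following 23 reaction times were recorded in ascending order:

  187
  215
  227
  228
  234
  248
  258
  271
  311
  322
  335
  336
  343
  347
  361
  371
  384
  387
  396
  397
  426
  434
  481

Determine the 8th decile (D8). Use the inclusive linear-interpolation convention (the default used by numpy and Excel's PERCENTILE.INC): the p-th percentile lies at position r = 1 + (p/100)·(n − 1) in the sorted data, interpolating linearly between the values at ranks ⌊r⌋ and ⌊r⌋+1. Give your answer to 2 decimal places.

392.40

n = 23.
r = 1 + (80/100)·(23 − 1) = 1 + 17.6 = 18.6.
Rank 18 is 387 and rank 19 is 396.
Interpolate: 387 + 0.6·(396 − 387) = 387 + 0.6·9 = 392.4.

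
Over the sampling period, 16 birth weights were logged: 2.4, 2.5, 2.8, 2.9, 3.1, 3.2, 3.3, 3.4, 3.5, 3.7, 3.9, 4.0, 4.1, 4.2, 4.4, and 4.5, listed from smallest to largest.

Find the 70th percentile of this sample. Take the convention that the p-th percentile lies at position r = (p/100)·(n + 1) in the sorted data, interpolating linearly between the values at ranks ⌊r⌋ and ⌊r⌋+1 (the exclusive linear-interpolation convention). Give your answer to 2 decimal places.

3.99

n = 16.
r = (70/100)·(16 + 1) = 11.9.
Rank 11 is 3.9 and rank 12 is 4.0.
Interpolate: 3.9 + 0.9·(4.0 − 3.9) = 3.9 + 0.9·0.1 = 3.99.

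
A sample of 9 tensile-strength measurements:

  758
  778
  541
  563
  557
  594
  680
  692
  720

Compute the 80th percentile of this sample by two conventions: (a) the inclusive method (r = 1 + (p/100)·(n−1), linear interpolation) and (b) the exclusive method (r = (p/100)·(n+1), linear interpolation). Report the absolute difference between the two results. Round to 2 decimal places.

Sorted: 541, 557, 563, 594, 680, 692, 720, 758, 778.
n = 9.
(a) r = 7.4; between ranks 7 (720) and 8 (758): 735.2.
(b) r = 8 → value at rank 8 = 758.
|735.2 − 758| = 22.8.

22.80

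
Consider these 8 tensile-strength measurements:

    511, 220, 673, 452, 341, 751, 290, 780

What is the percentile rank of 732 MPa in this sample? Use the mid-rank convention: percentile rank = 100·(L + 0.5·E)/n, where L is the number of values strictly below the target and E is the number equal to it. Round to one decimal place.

Sorted: 220, 290, 341, 452, 511, 673, 751, 780.
Count below 732: L = 6; count equal: E = 0; n = 8.
Percentile rank = 100·(6 + 0.5·0)/8 = 100·6/8 = 75.

75.0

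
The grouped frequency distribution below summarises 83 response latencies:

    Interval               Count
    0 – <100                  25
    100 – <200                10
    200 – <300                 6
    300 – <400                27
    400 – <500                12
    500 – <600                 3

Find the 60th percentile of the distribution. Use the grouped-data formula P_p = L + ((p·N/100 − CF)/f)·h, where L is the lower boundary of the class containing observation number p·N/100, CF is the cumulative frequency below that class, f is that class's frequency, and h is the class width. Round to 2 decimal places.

N = 83; target position k = 60/100 · 83 = 49.8.
Cumulative frequencies: 25, 35, 41, 68, 80, 83.
Observation 49.8 falls in the class 300 – <400.
L = 300, CF = 41, f = 27, h = 100.
P60 = 300 + ((49.8 − 41)/27)·100 = 300 + 32.5926 = 332.593.

332.59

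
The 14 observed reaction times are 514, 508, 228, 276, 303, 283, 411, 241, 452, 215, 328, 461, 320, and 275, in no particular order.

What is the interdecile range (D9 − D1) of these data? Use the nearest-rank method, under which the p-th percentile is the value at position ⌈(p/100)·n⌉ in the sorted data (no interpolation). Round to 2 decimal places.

Sorted: 215, 228, 241, 275, 276, 283, 303, 320, 328, 411, 452, 461, 508, 514.
n = 14.
P10: rank ⌈10/100·14⌉ = 2 → 228.
P90: rank ⌈90/100·14⌉ = 13 → 508.
Difference: 508 − 228 = 280.

280.00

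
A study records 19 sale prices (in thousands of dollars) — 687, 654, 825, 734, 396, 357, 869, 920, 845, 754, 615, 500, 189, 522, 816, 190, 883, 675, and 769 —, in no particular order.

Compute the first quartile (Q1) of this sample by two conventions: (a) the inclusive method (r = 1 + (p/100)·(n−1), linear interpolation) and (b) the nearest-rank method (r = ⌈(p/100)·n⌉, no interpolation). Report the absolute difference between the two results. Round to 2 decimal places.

11.00

Sorted: 189, 190, 357, 396, 500, 522, 615, 654, 675, 687, 734, 754, 769, 816, 825, 845, 869, 883, 920.
n = 19.
(a) r = 5.5; between ranks 5 (500) and 6 (522): 511.
(b) the nearest-rank method: rank 5 → 500.
|511 − 500| = 11.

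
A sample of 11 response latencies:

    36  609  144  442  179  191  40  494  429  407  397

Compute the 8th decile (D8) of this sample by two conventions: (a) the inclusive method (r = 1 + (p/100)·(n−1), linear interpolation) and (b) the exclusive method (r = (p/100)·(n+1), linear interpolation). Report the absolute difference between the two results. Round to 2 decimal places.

Sorted: 36, 40, 144, 179, 191, 397, 407, 429, 442, 494, 609.
n = 11.
(a) r = 9 → value at rank 9 = 442.
(b) r = 9.6; between ranks 9 (442) and 10 (494): 473.2.
|442 − 473.2| = 31.2.

31.20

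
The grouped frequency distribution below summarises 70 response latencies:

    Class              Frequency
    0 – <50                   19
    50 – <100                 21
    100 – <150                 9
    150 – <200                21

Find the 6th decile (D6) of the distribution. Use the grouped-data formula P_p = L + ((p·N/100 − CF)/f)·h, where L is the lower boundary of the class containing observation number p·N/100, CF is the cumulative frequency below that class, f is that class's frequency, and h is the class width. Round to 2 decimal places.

N = 70; target position k = 60/100 · 70 = 42.
Cumulative frequencies: 19, 40, 49, 70.
Observation 42 falls in the class 100 – <150.
L = 100, CF = 40, f = 9, h = 50.
P60 = 100 + ((42 − 40)/9)·50 = 100 + 11.1111 = 111.111.

111.11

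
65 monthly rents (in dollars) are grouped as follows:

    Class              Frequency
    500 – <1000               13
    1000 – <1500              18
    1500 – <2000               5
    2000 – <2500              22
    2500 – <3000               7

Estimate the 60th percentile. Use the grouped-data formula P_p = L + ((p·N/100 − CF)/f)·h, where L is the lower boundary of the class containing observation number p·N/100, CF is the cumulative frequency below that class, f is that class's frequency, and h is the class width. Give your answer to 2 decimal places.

2068.18

N = 65; target position k = 60/100 · 65 = 39.
Cumulative frequencies: 13, 31, 36, 58, 65.
Observation 39 falls in the class 2000 – <2500.
L = 2000, CF = 36, f = 22, h = 500.
P60 = 2000 + ((39 − 36)/22)·500 = 2000 + 68.1818 = 2068.18.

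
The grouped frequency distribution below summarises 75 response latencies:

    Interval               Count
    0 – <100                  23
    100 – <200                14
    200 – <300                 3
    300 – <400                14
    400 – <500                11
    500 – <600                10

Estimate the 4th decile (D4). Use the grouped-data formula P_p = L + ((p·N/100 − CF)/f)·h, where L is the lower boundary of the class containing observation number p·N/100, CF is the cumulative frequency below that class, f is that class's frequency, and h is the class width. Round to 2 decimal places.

N = 75; target position k = 40/100 · 75 = 30.
Cumulative frequencies: 23, 37, 40, 54, 65, 75.
Observation 30 falls in the class 100 – <200.
L = 100, CF = 23, f = 14, h = 100.
P40 = 100 + ((30 − 23)/14)·100 = 100 + 50 = 150.

150.00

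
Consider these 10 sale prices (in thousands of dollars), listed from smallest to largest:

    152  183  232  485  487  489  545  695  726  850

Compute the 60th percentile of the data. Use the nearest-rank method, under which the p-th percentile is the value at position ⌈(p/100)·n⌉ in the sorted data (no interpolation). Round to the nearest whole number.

n = 10.
Position = ⌈60/100 · 10⌉ = ⌈6⌉ = 6.
The value at rank 6 is 489.

489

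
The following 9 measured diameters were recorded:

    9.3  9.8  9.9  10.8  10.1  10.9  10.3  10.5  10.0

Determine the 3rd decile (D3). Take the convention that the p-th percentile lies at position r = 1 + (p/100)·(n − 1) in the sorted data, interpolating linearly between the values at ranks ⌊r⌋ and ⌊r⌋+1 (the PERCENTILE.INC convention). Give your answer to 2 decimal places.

9.94

Sorted: 9.3, 9.8, 9.9, 10.0, 10.1, 10.3, 10.5, 10.8, 10.9.
n = 9.
r = 1 + (30/100)·(9 − 1) = 1 + 2.4 = 3.4.
Rank 3 is 9.9 and rank 4 is 10.0.
Interpolate: 9.9 + 0.4·(10.0 − 9.9) = 9.9 + 0.4·0.1 = 9.94.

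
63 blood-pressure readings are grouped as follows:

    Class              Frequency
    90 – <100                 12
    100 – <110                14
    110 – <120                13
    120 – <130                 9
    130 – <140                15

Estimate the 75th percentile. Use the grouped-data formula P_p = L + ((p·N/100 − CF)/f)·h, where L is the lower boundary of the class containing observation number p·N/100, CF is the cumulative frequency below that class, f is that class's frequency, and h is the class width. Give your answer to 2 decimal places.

N = 63; target position k = 75/100 · 63 = 47.25.
Cumulative frequencies: 12, 26, 39, 48, 63.
Observation 47.25 falls in the class 120 – <130.
L = 120, CF = 39, f = 9, h = 10.
P75 = 120 + ((47.25 − 39)/9)·10 = 120 + 9.16667 = 129.167.

129.17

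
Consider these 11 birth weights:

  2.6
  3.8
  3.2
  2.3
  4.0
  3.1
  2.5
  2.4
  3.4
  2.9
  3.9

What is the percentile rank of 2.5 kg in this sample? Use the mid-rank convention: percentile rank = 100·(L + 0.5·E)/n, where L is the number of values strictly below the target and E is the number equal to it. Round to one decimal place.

Sorted: 2.3, 2.4, 2.5, 2.6, 2.9, 3.1, 3.2, 3.4, 3.8, 3.9, 4.0.
Count below 2.5: L = 2; count equal: E = 1; n = 11.
Percentile rank = 100·(2 + 0.5·1)/11 = 100·2.5/11 = 22.73.

22.7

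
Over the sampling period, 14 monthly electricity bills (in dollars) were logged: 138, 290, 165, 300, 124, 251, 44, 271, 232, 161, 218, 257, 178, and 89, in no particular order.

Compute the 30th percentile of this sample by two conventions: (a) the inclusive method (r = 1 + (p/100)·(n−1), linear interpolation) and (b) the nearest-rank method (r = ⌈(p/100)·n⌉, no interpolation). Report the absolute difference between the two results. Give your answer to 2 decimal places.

Sorted: 44, 89, 124, 138, 161, 165, 178, 218, 232, 251, 257, 271, 290, 300.
n = 14.
(a) r = 4.9; between ranks 4 (138) and 5 (161): 158.7.
(b) the nearest-rank method: rank 5 → 161.
|158.7 − 161| = 2.3.

2.30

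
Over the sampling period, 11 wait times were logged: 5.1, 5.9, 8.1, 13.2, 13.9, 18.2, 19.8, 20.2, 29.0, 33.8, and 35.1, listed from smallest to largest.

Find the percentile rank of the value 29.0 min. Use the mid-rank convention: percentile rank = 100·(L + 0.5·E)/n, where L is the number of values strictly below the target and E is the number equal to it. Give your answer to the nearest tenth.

Count below 29.0: L = 8; count equal: E = 1; n = 11.
Percentile rank = 100·(8 + 0.5·1)/11 = 100·8.5/11 = 77.27.

77.3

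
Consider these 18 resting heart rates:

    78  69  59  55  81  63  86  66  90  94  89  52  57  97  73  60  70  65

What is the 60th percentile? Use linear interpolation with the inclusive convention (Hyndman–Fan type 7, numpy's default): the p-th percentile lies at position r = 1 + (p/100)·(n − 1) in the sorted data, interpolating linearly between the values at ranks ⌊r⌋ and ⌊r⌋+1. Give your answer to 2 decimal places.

Sorted: 52, 55, 57, 59, 60, 63, 65, 66, 69, 70, 73, 78, 81, 86, 89, 90, 94, 97.
n = 18.
r = 1 + (60/100)·(18 − 1) = 1 + 10.2 = 11.2.
Rank 11 is 73 and rank 12 is 78.
Interpolate: 73 + 0.2·(78 − 73) = 73 + 0.2·5 = 74.

74.00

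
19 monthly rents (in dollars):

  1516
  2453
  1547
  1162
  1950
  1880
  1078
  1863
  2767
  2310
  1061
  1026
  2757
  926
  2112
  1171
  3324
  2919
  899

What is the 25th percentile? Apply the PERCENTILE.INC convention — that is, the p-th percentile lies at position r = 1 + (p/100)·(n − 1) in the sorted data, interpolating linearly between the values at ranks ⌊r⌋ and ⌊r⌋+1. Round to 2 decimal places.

1120.00

Sorted: 899, 926, 1026, 1061, 1078, 1162, 1171, 1516, 1547, 1863, 1880, 1950, 2112, 2310, 2453, 2757, 2767, 2919, 3324.
n = 19.
r = 1 + (25/100)·(19 − 1) = 1 + 4.5 = 5.5.
Rank 5 is 1078 and rank 6 is 1162.
Interpolate: 1078 + 0.5·(1162 − 1078) = 1078 + 0.5·84 = 1120.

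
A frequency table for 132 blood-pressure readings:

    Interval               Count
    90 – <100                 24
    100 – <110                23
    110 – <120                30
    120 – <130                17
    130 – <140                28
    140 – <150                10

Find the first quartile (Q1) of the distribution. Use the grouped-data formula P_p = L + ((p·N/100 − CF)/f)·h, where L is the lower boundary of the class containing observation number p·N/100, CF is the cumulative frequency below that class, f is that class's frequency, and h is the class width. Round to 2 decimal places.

103.91

N = 132; target position k = 25/100 · 132 = 33.
Cumulative frequencies: 24, 47, 77, 94, 122, 132.
Observation 33 falls in the class 100 – <110.
L = 100, CF = 24, f = 23, h = 10.
P25 = 100 + ((33 − 24)/23)·10 = 100 + 3.91304 = 103.913.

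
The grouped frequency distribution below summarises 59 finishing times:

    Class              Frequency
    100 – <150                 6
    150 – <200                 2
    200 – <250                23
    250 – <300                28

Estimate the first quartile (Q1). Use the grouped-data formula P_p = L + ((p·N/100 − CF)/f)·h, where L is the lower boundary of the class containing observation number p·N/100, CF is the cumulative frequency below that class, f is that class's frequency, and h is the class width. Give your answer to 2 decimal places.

214.67

N = 59; target position k = 25/100 · 59 = 14.75.
Cumulative frequencies: 6, 8, 31, 59.
Observation 14.75 falls in the class 200 – <250.
L = 200, CF = 8, f = 23, h = 50.
P25 = 200 + ((14.75 − 8)/23)·50 = 200 + 14.6739 = 214.674.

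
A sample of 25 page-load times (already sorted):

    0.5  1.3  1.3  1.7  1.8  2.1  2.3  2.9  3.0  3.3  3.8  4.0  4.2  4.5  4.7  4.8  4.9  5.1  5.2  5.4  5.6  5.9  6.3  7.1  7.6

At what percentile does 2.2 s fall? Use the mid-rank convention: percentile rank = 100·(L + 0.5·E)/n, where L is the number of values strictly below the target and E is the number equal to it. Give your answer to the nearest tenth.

Count below 2.2: L = 6; count equal: E = 0; n = 25.
Percentile rank = 100·(6 + 0.5·0)/25 = 100·6/25 = 24.

24.0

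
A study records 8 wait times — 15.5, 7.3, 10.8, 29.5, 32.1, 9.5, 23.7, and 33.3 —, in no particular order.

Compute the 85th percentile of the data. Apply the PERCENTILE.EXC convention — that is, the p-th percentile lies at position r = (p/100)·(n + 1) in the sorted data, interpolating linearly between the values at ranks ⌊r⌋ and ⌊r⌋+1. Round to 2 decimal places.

32.88

Sorted: 7.3, 9.5, 10.8, 15.5, 23.7, 29.5, 32.1, 33.3.
n = 8.
r = (85/100)·(8 + 1) = 7.65.
Rank 7 is 32.1 and rank 8 is 33.3.
Interpolate: 32.1 + 0.65·(33.3 − 32.1) = 32.1 + 0.65·1.2 = 32.88.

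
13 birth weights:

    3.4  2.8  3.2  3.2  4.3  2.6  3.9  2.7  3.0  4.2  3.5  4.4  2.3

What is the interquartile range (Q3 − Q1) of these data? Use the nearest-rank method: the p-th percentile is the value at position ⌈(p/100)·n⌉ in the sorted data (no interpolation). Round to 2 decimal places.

1.10

Sorted: 2.3, 2.6, 2.7, 2.8, 3.0, 3.2, 3.2, 3.4, 3.5, 3.9, 4.2, 4.3, 4.4.
n = 13.
P25: rank ⌈25/100·13⌉ = 4 → 2.8.
P75: rank ⌈75/100·13⌉ = 10 → 3.9.
Difference: 3.9 − 2.8 = 1.1.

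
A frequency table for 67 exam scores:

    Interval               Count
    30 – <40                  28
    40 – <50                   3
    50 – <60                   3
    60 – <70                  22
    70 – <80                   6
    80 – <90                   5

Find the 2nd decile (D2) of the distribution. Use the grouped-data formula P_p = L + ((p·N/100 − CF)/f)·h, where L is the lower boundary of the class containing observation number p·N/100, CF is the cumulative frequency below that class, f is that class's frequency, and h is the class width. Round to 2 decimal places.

N = 67; target position k = 20/100 · 67 = 13.4.
Cumulative frequencies: 28, 31, 34, 56, 62, 67.
Observation 13.4 falls in the class 30 – <40.
L = 30, CF = 0, f = 28, h = 10.
P20 = 30 + ((13.4 − 0)/28)·10 = 30 + 4.78571 = 34.7857.

34.79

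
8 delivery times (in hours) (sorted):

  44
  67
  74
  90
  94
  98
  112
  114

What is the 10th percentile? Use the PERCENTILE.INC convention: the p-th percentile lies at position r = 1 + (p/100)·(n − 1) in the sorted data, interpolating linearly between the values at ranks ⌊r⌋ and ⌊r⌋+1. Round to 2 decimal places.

n = 8.
r = 1 + (10/100)·(8 − 1) = 1 + 0.7 = 1.7.
Rank 1 is 44 and rank 2 is 67.
Interpolate: 44 + 0.7·(67 − 44) = 44 + 0.7·23 = 60.1.

60.10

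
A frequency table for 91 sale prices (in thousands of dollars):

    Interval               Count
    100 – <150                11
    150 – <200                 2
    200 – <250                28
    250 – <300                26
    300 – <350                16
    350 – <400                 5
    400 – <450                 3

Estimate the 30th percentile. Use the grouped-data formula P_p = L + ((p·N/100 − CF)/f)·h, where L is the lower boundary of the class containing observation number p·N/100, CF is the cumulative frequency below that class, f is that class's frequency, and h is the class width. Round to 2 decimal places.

225.54

N = 91; target position k = 30/100 · 91 = 27.3.
Cumulative frequencies: 11, 13, 41, 67, 83, 88, 91.
Observation 27.3 falls in the class 200 – <250.
L = 200, CF = 13, f = 28, h = 50.
P30 = 200 + ((27.3 − 13)/28)·50 = 200 + 25.5357 = 225.536.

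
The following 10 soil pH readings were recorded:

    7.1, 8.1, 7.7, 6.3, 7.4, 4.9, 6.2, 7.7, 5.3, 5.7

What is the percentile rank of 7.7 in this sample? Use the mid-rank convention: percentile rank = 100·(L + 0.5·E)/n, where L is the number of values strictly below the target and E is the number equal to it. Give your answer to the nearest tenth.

80.0

Sorted: 4.9, 5.3, 5.7, 6.2, 6.3, 7.1, 7.4, 7.7, 7.7, 8.1.
Count below 7.7: L = 7; count equal: E = 2; n = 10.
Percentile rank = 100·(7 + 0.5·2)/10 = 100·8/10 = 80.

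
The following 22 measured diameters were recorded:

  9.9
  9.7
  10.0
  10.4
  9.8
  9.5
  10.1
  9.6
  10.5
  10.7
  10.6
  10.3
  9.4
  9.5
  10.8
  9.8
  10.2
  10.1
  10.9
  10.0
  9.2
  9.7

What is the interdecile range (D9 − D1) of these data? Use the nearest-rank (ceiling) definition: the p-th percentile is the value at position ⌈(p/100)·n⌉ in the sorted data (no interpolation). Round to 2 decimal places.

Sorted: 9.2, 9.4, 9.5, 9.5, 9.6, 9.7, 9.7, 9.8, 9.8, 9.9, 10.0, 10.0, 10.1, 10.1, 10.2, 10.3, 10.4, 10.5, 10.6, 10.7, 10.8, 10.9.
n = 22.
P10: rank ⌈10/100·22⌉ = 3 → 9.5.
P90: rank ⌈90/100·22⌉ = 20 → 10.7.
Difference: 10.7 − 9.5 = 1.2.

1.20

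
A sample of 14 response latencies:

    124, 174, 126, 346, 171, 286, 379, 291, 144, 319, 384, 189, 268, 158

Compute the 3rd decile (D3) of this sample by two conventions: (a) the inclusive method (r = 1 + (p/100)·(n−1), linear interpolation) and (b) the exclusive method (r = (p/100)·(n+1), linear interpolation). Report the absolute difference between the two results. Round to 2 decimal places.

5.20

Sorted: 124, 126, 144, 158, 171, 174, 189, 268, 286, 291, 319, 346, 379, 384.
n = 14.
(a) r = 4.9; between ranks 4 (158) and 5 (171): 169.7.
(b) r = 4.5; between ranks 4 (158) and 5 (171): 164.5.
|169.7 − 164.5| = 5.2.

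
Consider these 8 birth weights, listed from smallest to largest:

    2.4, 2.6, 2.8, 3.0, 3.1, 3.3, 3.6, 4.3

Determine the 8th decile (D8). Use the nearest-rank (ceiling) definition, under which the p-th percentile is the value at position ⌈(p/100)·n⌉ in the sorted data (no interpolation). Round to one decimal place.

n = 8.
Position = ⌈80/100 · 8⌉ = ⌈6.4⌉ = 7.
The value at rank 7 is 3.6.

3.6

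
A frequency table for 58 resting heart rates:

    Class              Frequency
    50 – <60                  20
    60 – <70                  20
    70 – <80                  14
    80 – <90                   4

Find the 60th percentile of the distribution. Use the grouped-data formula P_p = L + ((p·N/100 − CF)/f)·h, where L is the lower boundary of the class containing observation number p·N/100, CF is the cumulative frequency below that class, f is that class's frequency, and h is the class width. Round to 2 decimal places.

67.40

N = 58; target position k = 60/100 · 58 = 34.8.
Cumulative frequencies: 20, 40, 54, 58.
Observation 34.8 falls in the class 60 – <70.
L = 60, CF = 20, f = 20, h = 10.
P60 = 60 + ((34.8 − 20)/20)·10 = 60 + 7.4 = 67.4.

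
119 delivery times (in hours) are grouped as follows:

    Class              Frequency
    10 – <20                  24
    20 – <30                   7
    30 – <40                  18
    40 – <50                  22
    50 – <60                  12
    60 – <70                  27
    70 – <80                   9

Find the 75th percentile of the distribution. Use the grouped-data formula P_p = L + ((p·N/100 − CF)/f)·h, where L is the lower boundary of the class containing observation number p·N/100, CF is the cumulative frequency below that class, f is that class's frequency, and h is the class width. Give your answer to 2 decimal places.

62.31

N = 119; target position k = 75/100 · 119 = 89.25.
Cumulative frequencies: 24, 31, 49, 71, 83, 110, 119.
Observation 89.25 falls in the class 60 – <70.
L = 60, CF = 83, f = 27, h = 10.
P75 = 60 + ((89.25 − 83)/27)·10 = 60 + 2.31481 = 62.3148.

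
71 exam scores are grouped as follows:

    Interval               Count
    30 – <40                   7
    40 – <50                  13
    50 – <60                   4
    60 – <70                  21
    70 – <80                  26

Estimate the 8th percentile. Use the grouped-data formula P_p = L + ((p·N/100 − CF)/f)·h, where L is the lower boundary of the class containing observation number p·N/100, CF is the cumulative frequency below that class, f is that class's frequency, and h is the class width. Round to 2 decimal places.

38.11

N = 71; target position k = 8/100 · 71 = 5.68.
Cumulative frequencies: 7, 20, 24, 45, 71.
Observation 5.68 falls in the class 30 – <40.
L = 30, CF = 0, f = 7, h = 10.
P8 = 30 + ((5.68 − 0)/7)·10 = 30 + 8.11429 = 38.1143.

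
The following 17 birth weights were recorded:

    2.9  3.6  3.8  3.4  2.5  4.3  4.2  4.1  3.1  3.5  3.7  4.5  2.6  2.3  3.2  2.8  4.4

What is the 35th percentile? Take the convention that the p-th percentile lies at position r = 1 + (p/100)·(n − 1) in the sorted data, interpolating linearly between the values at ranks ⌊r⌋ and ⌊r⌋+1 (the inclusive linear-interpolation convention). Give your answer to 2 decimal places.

3.16

Sorted: 2.3, 2.5, 2.6, 2.8, 2.9, 3.1, 3.2, 3.4, 3.5, 3.6, 3.7, 3.8, 4.1, 4.2, 4.3, 4.4, 4.5.
n = 17.
r = 1 + (35/100)·(17 − 1) = 1 + 5.6 = 6.6.
Rank 6 is 3.1 and rank 7 is 3.2.
Interpolate: 3.1 + 0.6·(3.2 − 3.1) = 3.1 + 0.6·0.1 = 3.16.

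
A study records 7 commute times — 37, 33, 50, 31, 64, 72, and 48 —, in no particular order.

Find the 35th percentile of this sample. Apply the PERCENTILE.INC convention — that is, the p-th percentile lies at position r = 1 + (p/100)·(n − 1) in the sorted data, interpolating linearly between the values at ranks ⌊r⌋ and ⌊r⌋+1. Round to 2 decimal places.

38.10

Sorted: 31, 33, 37, 48, 50, 64, 72.
n = 7.
r = 1 + (35/100)·(7 − 1) = 1 + 2.1 = 3.1.
Rank 3 is 37 and rank 4 is 48.
Interpolate: 37 + 0.1·(48 − 37) = 37 + 0.1·11 = 38.1.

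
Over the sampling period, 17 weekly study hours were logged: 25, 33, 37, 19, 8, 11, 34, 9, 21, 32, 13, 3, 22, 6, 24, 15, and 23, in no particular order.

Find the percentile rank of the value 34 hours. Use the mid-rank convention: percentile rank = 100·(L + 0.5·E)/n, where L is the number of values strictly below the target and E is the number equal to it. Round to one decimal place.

91.2

Sorted: 3, 6, 8, 9, 11, 13, 15, 19, 21, 22, 23, 24, 25, 32, 33, 34, 37.
Count below 34: L = 15; count equal: E = 1; n = 17.
Percentile rank = 100·(15 + 0.5·1)/17 = 100·15.5/17 = 91.18.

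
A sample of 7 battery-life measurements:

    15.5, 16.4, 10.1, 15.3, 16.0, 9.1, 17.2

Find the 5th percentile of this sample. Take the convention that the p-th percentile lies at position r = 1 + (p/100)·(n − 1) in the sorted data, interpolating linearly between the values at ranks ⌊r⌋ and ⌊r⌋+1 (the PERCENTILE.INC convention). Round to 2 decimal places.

9.40

Sorted: 9.1, 10.1, 15.3, 15.5, 16.0, 16.4, 17.2.
n = 7.
r = 1 + (5/100)·(7 − 1) = 1 + 0.3 = 1.3.
Rank 1 is 9.1 and rank 2 is 10.1.
Interpolate: 9.1 + 0.3·(10.1 − 9.1) = 9.1 + 0.3·1 = 9.4.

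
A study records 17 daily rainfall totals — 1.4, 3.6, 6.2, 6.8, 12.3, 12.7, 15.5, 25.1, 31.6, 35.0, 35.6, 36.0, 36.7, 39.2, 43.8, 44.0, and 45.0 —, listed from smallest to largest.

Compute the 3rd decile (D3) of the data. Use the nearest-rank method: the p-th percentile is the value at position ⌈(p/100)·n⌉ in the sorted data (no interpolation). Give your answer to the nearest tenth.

12.7

n = 17.
Position = ⌈30/100 · 17⌉ = ⌈5.1⌉ = 6.
The value at rank 6 is 12.7.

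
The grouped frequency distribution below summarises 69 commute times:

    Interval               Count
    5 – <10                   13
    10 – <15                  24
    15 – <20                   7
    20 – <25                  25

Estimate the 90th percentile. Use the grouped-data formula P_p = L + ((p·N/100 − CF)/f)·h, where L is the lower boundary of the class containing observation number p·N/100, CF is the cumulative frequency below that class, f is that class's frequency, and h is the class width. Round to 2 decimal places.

23.62

N = 69; target position k = 90/100 · 69 = 62.1.
Cumulative frequencies: 13, 37, 44, 69.
Observation 62.1 falls in the class 20 – <25.
L = 20, CF = 44, f = 25, h = 5.
P90 = 20 + ((62.1 − 44)/25)·5 = 20 + 3.62 = 23.62.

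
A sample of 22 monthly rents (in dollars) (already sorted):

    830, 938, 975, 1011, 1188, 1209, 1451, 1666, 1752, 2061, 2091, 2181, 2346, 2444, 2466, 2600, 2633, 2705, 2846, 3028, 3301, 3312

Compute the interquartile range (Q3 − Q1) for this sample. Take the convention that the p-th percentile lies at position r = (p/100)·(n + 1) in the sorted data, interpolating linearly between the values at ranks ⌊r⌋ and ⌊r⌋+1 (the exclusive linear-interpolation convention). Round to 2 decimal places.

n = 22.
P25: r = 5.75; ranks 5–6 are 1188, 1209; interpolating gives 1203.75.
P75: r = 17.25; ranks 17–18 are 2633, 2705; interpolating gives 2651.
Difference: 2651 − 1203.75 = 1447.25.

1447.25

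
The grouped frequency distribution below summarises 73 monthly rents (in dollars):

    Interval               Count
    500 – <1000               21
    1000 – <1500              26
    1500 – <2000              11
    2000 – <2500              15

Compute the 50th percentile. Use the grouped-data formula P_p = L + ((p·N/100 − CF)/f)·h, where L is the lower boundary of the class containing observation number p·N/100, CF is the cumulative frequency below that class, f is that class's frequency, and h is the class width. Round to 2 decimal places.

N = 73; target position k = 50/100 · 73 = 36.5.
Cumulative frequencies: 21, 47, 58, 73.
Observation 36.5 falls in the class 1000 – <1500.
L = 1000, CF = 21, f = 26, h = 500.
P50 = 1000 + ((36.5 − 21)/26)·500 = 1000 + 298.077 = 1298.08.

1298.08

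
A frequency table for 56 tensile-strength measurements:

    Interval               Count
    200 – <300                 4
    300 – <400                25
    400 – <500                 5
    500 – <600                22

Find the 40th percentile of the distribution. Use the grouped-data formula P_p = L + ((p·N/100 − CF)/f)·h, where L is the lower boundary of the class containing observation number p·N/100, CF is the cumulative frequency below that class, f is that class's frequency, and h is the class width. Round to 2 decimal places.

373.60

N = 56; target position k = 40/100 · 56 = 22.4.
Cumulative frequencies: 4, 29, 34, 56.
Observation 22.4 falls in the class 300 – <400.
L = 300, CF = 4, f = 25, h = 100.
P40 = 300 + ((22.4 − 4)/25)·100 = 300 + 73.6 = 373.6.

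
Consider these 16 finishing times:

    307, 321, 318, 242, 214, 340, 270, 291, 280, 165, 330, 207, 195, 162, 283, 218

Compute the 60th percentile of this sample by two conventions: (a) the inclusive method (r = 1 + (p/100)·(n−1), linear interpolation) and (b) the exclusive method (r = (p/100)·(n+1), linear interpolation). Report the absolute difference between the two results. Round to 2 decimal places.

Sorted: 162, 165, 195, 207, 214, 218, 242, 270, 280, 283, 291, 307, 318, 321, 330, 340.
n = 16.
(a) r = 10 → value at rank 10 = 283.
(b) r = 10.2; between ranks 10 (283) and 11 (291): 284.6.
|283 − 284.6| = 1.6.

1.60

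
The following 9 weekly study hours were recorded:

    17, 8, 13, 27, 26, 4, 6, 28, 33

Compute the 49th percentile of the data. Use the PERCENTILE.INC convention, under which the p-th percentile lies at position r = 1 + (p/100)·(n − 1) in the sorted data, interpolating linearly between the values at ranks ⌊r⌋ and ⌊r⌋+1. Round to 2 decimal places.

Sorted: 4, 6, 8, 13, 17, 26, 27, 28, 33.
n = 9.
r = 1 + (49/100)·(9 − 1) = 1 + 3.92 = 4.92.
Rank 4 is 13 and rank 5 is 17.
Interpolate: 13 + 0.92·(17 − 13) = 13 + 0.92·4 = 16.68.

16.68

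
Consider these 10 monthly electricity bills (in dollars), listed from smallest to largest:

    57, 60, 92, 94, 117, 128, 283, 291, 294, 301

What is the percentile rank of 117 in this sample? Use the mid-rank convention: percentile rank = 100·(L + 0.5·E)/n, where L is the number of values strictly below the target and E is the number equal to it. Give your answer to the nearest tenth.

45.0

Count below 117: L = 4; count equal: E = 1; n = 10.
Percentile rank = 100·(4 + 0.5·1)/10 = 100·4.5/10 = 45.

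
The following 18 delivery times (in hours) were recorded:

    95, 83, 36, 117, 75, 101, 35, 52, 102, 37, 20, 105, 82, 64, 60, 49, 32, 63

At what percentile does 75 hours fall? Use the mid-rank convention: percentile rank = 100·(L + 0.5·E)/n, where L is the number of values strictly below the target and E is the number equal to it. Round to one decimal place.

58.3

Sorted: 20, 32, 35, 36, 37, 49, 52, 60, 63, 64, 75, 82, 83, 95, 101, 102, 105, 117.
Count below 75: L = 10; count equal: E = 1; n = 18.
Percentile rank = 100·(10 + 0.5·1)/18 = 100·10.5/18 = 58.33.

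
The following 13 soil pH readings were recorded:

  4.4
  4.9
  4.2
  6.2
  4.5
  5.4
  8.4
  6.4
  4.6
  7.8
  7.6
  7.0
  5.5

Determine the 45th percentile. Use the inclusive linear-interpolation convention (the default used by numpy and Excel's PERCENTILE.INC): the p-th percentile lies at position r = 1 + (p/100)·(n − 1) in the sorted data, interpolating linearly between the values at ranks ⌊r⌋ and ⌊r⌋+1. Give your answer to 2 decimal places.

5.44

Sorted: 4.2, 4.4, 4.5, 4.6, 4.9, 5.4, 5.5, 6.2, 6.4, 7.0, 7.6, 7.8, 8.4.
n = 13.
r = 1 + (45/100)·(13 − 1) = 1 + 5.4 = 6.4.
Rank 6 is 5.4 and rank 7 is 5.5.
Interpolate: 5.4 + 0.4·(5.5 − 5.4) = 5.4 + 0.4·0.1 = 5.44.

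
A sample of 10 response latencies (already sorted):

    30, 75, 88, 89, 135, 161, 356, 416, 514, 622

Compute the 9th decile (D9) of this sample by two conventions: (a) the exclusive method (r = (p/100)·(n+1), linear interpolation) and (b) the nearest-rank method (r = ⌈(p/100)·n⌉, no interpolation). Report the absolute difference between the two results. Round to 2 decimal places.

97.20

n = 10.
(a) r = 9.9; between ranks 9 (514) and 10 (622): 611.2.
(b) the nearest-rank method: rank 9 → 514.
|611.2 − 514| = 97.2.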